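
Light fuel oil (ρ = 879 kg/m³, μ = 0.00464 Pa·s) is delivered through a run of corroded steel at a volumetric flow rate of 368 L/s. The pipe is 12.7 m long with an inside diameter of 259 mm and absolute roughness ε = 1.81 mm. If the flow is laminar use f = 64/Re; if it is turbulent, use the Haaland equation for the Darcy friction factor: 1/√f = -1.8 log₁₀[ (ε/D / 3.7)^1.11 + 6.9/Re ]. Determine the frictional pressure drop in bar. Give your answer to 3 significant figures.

ΔP ≈ 0.357 bar

Q = 368 L/s = 368/1000 = 0.368 m³/s.
Cross-sectional area A = πD²/4 = π(0.259)²/4 = 0.05269 m²; mean velocity V = Q/A = 0.368/0.05269 = 6.985 m/s.
Reynolds number Re = ρVD/μ = 879 · 6.985 · 0.259 / 0.00464 = 3.427e+05.
Re > 4000 → turbulent. Relative roughness ε/D = 0.00181/0.259 = 0.00699. Haaland: 1/√f = -1.8 log₁₀[(0.00699/3.7)^1.11 + 6.9/3.427e+05] = -1.8 log₁₀[0.000947 + 2.01e-05] = 5.426, so f = 0.03397.
Darcy-Weisbach: ΔP = f(L/D)(ρV²/2) = 0.03397·(12.7/0.259)·(879·6.985²/2) = 0.03397·49.03·2.144e+04 = 3.572e+04 Pa.
ΔP = 3.572e+04 Pa = 0.357 bar.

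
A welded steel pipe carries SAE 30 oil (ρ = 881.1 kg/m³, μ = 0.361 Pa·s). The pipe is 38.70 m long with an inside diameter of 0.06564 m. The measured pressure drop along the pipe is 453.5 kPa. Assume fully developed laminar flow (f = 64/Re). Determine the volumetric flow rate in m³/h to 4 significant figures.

Q ≈ 53.24 m³/h

For laminar flow, f = 64/Re with Re = ρVD/μ, so Darcy-Weisbach reduces to ΔP = 32μLV/D². Solving for V: V = ΔP·D²/(32μL) = 4.535e+05·(0.06564)²/(32·0.361·38.7) = 4.371 m/s.
Check: Re = ρVD/μ = 881.1·4.371·0.06564/0.361 = 700.2 < 2300, so the laminar assumption holds.
Q = V·A = 4.371·(π/4·0.06564²) = 0.01479 m³/s = 53.24 m³/h.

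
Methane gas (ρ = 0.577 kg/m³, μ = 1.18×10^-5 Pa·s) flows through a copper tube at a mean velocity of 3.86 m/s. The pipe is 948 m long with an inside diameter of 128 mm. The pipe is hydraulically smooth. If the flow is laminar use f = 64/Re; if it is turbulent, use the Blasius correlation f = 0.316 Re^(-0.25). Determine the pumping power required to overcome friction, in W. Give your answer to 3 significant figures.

Reynolds number Re = ρVD/μ = 0.577 · 3.86 · 0.128 / 1.18e-05 = 2.416e+04.
Re > 4000 → turbulent. Smooth-pipe (Blasius): f = 0.316 Re^(-0.25) = 0.316/(2.416e+04)^0.25 = 0.02535.
Darcy-Weisbach: ΔP = f(L/D)(ρV²/2) = 0.02535·(948/0.128)·(0.577·3.86²/2) = 0.02535·7406·4.299 = 806.9 Pa.
Q = V·A = 3.86·0.01287 = 0.04967 m³/s.
Pumping power P = QΔP = 0.04967·806.9 = 40.08 W = 40.1 W.

P ≈ 40.1 W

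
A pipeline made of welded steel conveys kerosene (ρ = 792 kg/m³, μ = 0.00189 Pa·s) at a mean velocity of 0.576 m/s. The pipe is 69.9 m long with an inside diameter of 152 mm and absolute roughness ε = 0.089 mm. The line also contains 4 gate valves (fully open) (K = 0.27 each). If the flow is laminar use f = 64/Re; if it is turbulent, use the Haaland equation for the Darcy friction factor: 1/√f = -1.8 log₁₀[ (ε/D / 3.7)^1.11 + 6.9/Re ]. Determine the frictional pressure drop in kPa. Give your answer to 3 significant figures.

ΔP ≈ 1.58 kPa

Reynolds number Re = ρVD/μ = 792 · 0.576 · 0.152 / 0.00189 = 3.669e+04.
Re > 4000 → turbulent. Relative roughness ε/D = 8.9e-05/0.152 = 0.000586. Haaland: 1/√f = -1.8 log₁₀[(0.000586/3.7)^1.11 + 6.9/3.669e+04] = -1.8 log₁₀[6.04e-05 + 0.000188] = 6.488, so f = 0.02375.
Total minor-loss coefficient ΣK = 4·0.27 = 1.08.
ΔP = [f·L/D + ΣK]·(ρV²/2) = [0.02375·69.9/0.152 + 1.08]·(792·0.576²/2) = [10.92 + 1.08]·131.4 = 1577 Pa.
ΔP = 1577 Pa = 1.58 kPa.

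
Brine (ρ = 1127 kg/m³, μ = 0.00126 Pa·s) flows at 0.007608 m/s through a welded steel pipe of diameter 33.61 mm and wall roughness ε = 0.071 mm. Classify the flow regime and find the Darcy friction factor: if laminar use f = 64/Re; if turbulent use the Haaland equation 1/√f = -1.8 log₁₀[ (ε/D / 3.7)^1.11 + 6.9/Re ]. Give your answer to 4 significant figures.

f ≈ 0.2798

Re = ρVD/μ = 1127·0.007608·0.03361/0.00126 = 228.7.
Re < 2300 → laminar, so f = 64/Re = 0.2798 (roughness is irrelevant in laminar flow).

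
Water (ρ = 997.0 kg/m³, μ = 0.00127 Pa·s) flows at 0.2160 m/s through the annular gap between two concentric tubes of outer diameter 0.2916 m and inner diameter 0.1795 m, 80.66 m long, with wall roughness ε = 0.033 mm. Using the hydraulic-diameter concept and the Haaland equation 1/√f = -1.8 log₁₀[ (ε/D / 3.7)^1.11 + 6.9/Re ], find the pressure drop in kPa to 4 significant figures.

ΔP ≈ 0.4448 kPa

Hydraulic diameter D_h = 4A/P = D_o - D_i = 0.2916 - 0.1795 = 0.1121 m.
Re = ρVD_h/μ = 997·0.216·0.1121/0.00127 = 1.901e+04.
ε/D_h = 3.3e-05/0.1121 = 0.000294; Haaland gives 1/√f = -1.8 log₁₀[2.82e-05+0.000363] = 6.134, so f = 0.02658.
ΔP = f(L/D_h)(ρV²/2) = 0.02658·80.66/0.1121·23.26 = 444.8 Pa.
ΔP = 0.4448 kPa.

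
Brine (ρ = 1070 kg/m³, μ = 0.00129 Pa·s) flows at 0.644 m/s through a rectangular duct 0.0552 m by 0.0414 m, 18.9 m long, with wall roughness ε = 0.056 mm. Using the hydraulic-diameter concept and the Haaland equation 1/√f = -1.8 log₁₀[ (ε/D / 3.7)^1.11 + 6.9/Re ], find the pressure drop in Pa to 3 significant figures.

Hydraulic diameter D_h = 4A/P = 4·(0.0552·0.0414)/(2·(0.0552+0.0414)) = 0.009141/0.1932 = 0.04731 m.
Re = ρVD_h/μ = 1070·0.644·0.04731/0.00129 = 2.527e+04.
ε/D_h = 5.6e-05/0.04731 = 0.00118; Haaland gives 1/√f = -1.8 log₁₀[0.000132+0.000273] = 6.107, so f = 0.02682.
ΔP = f(L/D_h)(ρV²/2) = 0.02682·18.9/0.04731·221.9 = 2377 Pa.

ΔP ≈ 2380 Pa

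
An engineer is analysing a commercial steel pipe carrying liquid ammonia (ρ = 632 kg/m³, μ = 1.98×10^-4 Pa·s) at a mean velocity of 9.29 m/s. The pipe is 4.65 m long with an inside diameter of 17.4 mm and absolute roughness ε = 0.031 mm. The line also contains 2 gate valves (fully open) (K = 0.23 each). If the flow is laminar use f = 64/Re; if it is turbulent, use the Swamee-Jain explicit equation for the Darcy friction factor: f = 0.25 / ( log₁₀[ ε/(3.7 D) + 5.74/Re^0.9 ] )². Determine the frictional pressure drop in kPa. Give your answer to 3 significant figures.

Reynolds number Re = ρVD/μ = 632 · 9.29 · 0.0174 / 0.000198 = 5.16e+05.
Re > 4000 → turbulent. Relative roughness ε/D = 3.1e-05/0.0174 = 0.00178. Swamee-Jain: f = 0.25/(log₁₀[0.00178/3.7 + 5.74/5.16e+05^0.9])² = 0.25/(log₁₀[0.000482 + 4.15e-05])² = 0.25/(-3.282)² = 0.02322.
Total minor-loss coefficient ΣK = 2·0.23 = 0.46.
ΔP = [f·L/D + ΣK]·(ρV²/2) = [0.02322·4.65/0.0174 + 0.46]·(632·9.29²/2) = [6.204 + 0.46]·2.727e+04 = 1.817e+05 Pa.
ΔP = 1.817e+05 Pa = 182 kPa.

ΔP ≈ 182 kPa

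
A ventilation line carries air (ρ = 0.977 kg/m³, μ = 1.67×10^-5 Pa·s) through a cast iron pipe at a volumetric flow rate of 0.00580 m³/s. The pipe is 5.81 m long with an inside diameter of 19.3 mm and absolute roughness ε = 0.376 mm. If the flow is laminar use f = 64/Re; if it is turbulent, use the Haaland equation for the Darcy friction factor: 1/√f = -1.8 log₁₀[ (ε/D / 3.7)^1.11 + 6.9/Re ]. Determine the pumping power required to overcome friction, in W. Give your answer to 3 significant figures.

P ≈ 16.7 W

Cross-sectional area A = πD²/4 = π(0.0193)²/4 = 0.0002926 m²; mean velocity V = Q/A = 0.0058/0.0002926 = 19.83 m/s.
Reynolds number Re = ρVD/μ = 0.977 · 19.83 · 0.0193 / 1.67e-05 = 2.239e+04.
Re > 4000 → turbulent. Relative roughness ε/D = 0.000376/0.0193 = 0.0195. Haaland: 1/√f = -1.8 log₁₀[(0.0195/3.7)^1.11 + 6.9/2.239e+04] = -1.8 log₁₀[0.00296 + 0.000308] = 4.475, so f = 0.04993.
Darcy-Weisbach: ΔP = f(L/D)(ρV²/2) = 0.04993·(5.81/0.0193)·(0.977·19.83²/2) = 0.04993·301·192 = 2886 Pa.
Pumping power P = QΔP = 0.0058·2886 = 16.74 W = 16.7 W.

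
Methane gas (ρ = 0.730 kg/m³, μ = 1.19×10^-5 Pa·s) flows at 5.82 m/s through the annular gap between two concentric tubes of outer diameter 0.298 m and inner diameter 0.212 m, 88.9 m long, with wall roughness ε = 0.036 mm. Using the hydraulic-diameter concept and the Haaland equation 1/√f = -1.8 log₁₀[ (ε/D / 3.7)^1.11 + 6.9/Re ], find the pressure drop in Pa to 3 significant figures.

Hydraulic diameter D_h = 4A/P = D_o - D_i = 0.298 - 0.212 = 0.086 m.
Re = ρVD_h/μ = 0.73·5.82·0.086/1.19e-05 = 3.07e+04.
ε/D_h = 3.6e-05/0.086 = 0.000419; Haaland gives 1/√f = -1.8 log₁₀[4.16e-05+0.000225] = 6.434, so f = 0.02416.
ΔP = f(L/D_h)(ρV²/2) = 0.02416·88.9/0.086·12.36 = 308.7 Pa.

ΔP ≈ 309 Pa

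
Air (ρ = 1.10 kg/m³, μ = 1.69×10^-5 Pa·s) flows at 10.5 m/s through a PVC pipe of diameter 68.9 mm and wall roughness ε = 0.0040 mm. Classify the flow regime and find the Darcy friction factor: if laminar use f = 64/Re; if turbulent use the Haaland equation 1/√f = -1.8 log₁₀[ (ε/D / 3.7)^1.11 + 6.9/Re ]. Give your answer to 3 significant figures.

f ≈ 0.0211

Re = ρVD/μ = 1.1·10.5·0.0689/1.69e-05 = 4.709e+04.
Re > 4000 → turbulent. ε/D = 4e-06/0.0689 = 5.81e-05; Haaland: 1/√f = -1.8 log₁₀[4.65e-06 + 0.000147] = 6.877, so f = 0.02115.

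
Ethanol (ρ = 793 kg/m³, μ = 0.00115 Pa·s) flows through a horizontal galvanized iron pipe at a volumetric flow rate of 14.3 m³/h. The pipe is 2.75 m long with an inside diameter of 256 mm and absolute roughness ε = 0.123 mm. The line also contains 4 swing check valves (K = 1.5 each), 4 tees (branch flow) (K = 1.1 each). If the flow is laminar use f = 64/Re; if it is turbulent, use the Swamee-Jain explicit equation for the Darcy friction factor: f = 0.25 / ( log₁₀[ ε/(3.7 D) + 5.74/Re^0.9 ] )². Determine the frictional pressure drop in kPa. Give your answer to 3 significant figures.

ΔP ≈ 0.0253 kPa

Q = 14.3 m³/h = 14.3/3600 = 0.003972 m³/s.
Cross-sectional area A = πD²/4 = π(0.256)²/4 = 0.05147 m²; mean velocity V = Q/A = 0.003972/0.05147 = 0.07717 m/s.
Reynolds number Re = ρVD/μ = 793 · 0.07717 · 0.256 / 0.00115 = 1.362e+04.
Re > 4000 → turbulent. Relative roughness ε/D = 0.000123/0.256 = 0.00048. Swamee-Jain: f = 0.25/(log₁₀[0.00048/3.7 + 5.74/1.362e+04^0.9])² = 0.25/(log₁₀[0.00013 + 0.00109])² = 0.25/(-2.913)² = 0.02946.
Total minor-loss coefficient ΣK = 4·1.5 + 4·1.1 = 10.4.
ΔP = [f·L/D + ΣK]·(ρV²/2) = [0.02946·2.75/0.256 + 10.4]·(793·0.07717²/2) = [0.3165 + 10.4]·2.361 = 25.31 Pa.
ΔP = 25.31 Pa = 0.0253 kPa.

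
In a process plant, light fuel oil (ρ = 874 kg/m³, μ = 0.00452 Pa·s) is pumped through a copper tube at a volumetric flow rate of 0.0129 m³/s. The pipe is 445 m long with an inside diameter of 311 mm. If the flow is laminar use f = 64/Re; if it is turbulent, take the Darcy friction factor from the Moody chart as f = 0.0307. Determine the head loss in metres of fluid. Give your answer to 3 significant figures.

h_f ≈ 0.0646 m

Cross-sectional area A = πD²/4 = π(0.311)²/4 = 0.07596 m²; mean velocity V = Q/A = 0.0129/0.07596 = 0.1698 m/s.
Reynolds number Re = ρVD/μ = 874 · 0.1698 · 0.311 / 0.00452 = 1.021e+04.
Re > 4000 → turbulent; use the Moody-chart value f = 0.0307.
Darcy-Weisbach: ΔP = f(L/D)(ρV²/2) = 0.0307·(445/0.311)·(874·0.1698²/2) = 0.0307·1431·12.6 = 553.6 Pa.
Head loss h_f = ΔP/(ρg) = 553.6/(874·9.81) = 0.0646 m.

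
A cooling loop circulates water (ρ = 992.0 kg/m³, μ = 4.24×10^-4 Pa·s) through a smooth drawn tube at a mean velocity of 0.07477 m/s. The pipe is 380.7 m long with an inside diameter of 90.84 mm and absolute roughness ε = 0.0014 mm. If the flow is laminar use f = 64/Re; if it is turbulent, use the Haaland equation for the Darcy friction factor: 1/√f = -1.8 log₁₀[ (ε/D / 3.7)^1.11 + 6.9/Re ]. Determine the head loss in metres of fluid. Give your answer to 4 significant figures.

Reynolds number Re = ρVD/μ = 992 · 0.07477 · 0.09084 / 0.000424 = 1.589e+04.
Re > 4000 → turbulent. Relative roughness ε/D = 1.4e-06/0.09084 = 1.54e-05. Haaland: 1/√f = -1.8 log₁₀[(1.54e-05/3.7)^1.11 + 6.9/1.589e+04] = -1.8 log₁₀[1.07e-06 + 0.000434] = 6.05, so f = 0.02732.
Darcy-Weisbach: ΔP = f(L/D)(ρV²/2) = 0.02732·(380.7/0.09084)·(992·0.07477²/2) = 0.02732·4191·2.773 = 317.5 Pa.
Head loss h_f = ΔP/(ρg) = 317.5/(992·9.81) = 0.03262 m.

h_f ≈ 0.03262 m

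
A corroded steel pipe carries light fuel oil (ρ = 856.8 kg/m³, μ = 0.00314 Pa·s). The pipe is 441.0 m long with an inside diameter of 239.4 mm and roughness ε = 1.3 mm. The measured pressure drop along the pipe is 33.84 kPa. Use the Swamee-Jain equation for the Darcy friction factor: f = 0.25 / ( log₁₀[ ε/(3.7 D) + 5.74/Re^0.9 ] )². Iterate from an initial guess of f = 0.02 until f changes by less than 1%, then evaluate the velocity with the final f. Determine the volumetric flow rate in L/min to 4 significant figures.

Q ≈ 3097 L/min

Rearranging Darcy-Weisbach: V = √(2·ΔP·D/(f·L·ρ)). With ε/D = 0.0013/0.2394 = 0.00543, iterate starting from f = 0.02:
  f = 0.02 → V = √(2·3.384e+04·0.2394/(0.02·441·856.8)) = 1.464 m/s; Re = ρVD/μ = 9.565e+04; f → 0.03233
  f = 0.03233 → V = 1.152 m/s; Re = 7.523e+04; f → 0.03261
Converged (Δf/f < 1%). With the final f = 0.03261: V = √(2·3.384e+04·0.2394/(0.03261·441·856.8)) = 1.147 m/s.
Q = V·A = 1.147·(π/4·0.2394²) = 0.05162 m³/s = 3097 L/min.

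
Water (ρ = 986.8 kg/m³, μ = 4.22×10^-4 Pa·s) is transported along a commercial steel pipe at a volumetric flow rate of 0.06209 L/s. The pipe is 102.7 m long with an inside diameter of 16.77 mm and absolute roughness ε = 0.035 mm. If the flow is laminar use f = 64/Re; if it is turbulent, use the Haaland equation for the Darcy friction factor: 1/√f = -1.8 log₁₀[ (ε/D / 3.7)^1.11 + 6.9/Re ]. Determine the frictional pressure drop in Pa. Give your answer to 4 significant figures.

ΔP ≈ 7877 Pa

Q = 0.06209 L/s = 0.06209/1000 = 6.209e-05 m³/s.
Cross-sectional area A = πD²/4 = π(0.01677)²/4 = 0.0002209 m²; mean velocity V = Q/A = 6.209e-05/0.0002209 = 0.2811 m/s.
Reynolds number Re = ρVD/μ = 986.8 · 0.2811 · 0.01677 / 0.000422 = 1.102e+04.
Re > 4000 → turbulent. Relative roughness ε/D = 3.5e-05/0.01677 = 0.00209. Haaland: 1/√f = -1.8 log₁₀[(0.00209/3.7)^1.11 + 6.9/1.102e+04] = -1.8 log₁₀[0.000248 + 0.000626] = 5.506, so f = 0.03299.
Darcy-Weisbach: ΔP = f(L/D)(ρV²/2) = 0.03299·(102.7/0.01677)·(986.8·0.2811²/2) = 0.03299·6124·38.99 = 7877 Pa.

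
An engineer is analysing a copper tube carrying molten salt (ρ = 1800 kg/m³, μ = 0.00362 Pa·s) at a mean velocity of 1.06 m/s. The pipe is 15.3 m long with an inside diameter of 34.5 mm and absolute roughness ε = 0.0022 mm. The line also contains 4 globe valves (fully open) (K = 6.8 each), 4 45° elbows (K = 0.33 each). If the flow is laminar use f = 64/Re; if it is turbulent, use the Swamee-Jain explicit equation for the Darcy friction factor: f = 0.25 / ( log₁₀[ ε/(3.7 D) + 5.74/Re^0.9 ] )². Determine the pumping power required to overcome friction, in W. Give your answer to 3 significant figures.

Reynolds number Re = ρVD/μ = 1800 · 1.06 · 0.0345 / 0.00362 = 1.818e+04.
Re > 4000 → turbulent. Relative roughness ε/D = 2.2e-06/0.0345 = 6.38e-05. Swamee-Jain: f = 0.25/(log₁₀[6.38e-05/3.7 + 5.74/1.818e+04^0.9])² = 0.25/(log₁₀[1.72e-05 + 0.000842])² = 0.25/(-3.066)² = 0.02659.
Total minor-loss coefficient ΣK = 4·6.8 + 4·0.33 = 28.5.
ΔP = [f·L/D + ΣK]·(ρV²/2) = [0.02659·15.3/0.0345 + 28.5]·(1800·1.06²/2) = [11.79 + 28.5]·1011 = 4.077e+04 Pa.
Q = V·A = 1.06·0.0009348 = 0.0009909 m³/s.
Pumping power P = QΔP = 0.0009909·4.077e+04 = 40.40 W = 40.4 W.

P ≈ 40.4 W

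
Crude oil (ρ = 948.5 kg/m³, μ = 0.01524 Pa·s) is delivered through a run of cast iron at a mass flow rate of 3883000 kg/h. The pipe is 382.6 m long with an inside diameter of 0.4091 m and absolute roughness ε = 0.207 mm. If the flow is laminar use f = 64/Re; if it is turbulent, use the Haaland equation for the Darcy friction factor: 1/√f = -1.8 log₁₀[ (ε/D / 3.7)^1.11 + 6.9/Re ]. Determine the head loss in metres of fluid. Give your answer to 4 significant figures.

ṁ = 3883000 kg/h = 3883000/3600 = 1079 kg/s.
A = πD²/4 = π(0.4091)²/4 = 0.1314 m²; mean velocity V = ṁ/(ρA) = 1079/(948.5 · 0.1314) = 8.651 m/s.
Reynolds number Re = ρVD/μ = 948.5 · 8.651 · 0.4091 / 0.0152 = 2.203e+05.
Re > 4000 → turbulent. Relative roughness ε/D = 0.000207/0.4091 = 0.000506. Haaland: 1/√f = -1.8 log₁₀[(0.000506/3.7)^1.11 + 6.9/2.203e+05] = -1.8 log₁₀[5.14e-05 + 3.13e-05] = 7.348, so f = 0.01852.
Darcy-Weisbach: ΔP = f(L/D)(ρV²/2) = 0.01852·(382.6/0.4091)·(948.5·8.651²/2) = 0.01852·935.2·3.549e+04 = 6.148e+05 Pa.
Head loss h_f = ΔP/(ρg) = 6.148e+05/(948.5·9.81) = 66.07 m.

h_f ≈ 66.07 m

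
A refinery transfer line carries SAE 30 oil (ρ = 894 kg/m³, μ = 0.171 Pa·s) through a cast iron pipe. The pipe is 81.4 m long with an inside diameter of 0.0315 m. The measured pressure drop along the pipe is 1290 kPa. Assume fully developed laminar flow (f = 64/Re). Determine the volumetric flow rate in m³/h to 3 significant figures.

For laminar flow, f = 64/Re with Re = ρVD/μ, so Darcy-Weisbach reduces to ΔP = 32μLV/D². Solving for V: V = ΔP·D²/(32μL) = 1.29e+06·(0.0315)²/(32·0.171·81.4) = 2.874 m/s.
Check: Re = ρVD/μ = 894·2.874·0.0315/0.171 = 473.3 < 2300, so the laminar assumption holds.
Q = V·A = 2.874·(π/4·0.0315²) = 0.00224 m³/s = 8.06 m³/h.

Q ≈ 8.06 m³/h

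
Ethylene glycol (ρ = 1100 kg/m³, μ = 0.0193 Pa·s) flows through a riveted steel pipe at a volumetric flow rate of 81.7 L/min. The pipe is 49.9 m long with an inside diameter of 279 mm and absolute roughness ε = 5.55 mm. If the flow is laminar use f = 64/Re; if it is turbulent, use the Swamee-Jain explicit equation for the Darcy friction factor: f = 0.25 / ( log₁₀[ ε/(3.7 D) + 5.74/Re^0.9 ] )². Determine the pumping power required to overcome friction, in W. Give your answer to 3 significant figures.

P ≈ 0.0120 W

Q = 81.7 L/min = 81.7/60000 = 0.001362 m³/s.
Cross-sectional area A = πD²/4 = π(0.279)²/4 = 0.06114 m²; mean velocity V = Q/A = 0.001362/0.06114 = 0.02227 m/s.
Reynolds number Re = ρVD/μ = 1100 · 0.02227 · 0.279 / 0.0193 = 354.2.
Re < 2300 → laminar flow, so f = 64/Re = 64/354.2 = 0.1807 (the turbulent correlation is not needed).
Darcy-Weisbach: ΔP = f(L/D)(ρV²/2) = 0.1807·(49.9/0.279)·(1100·0.02227²/2) = 0.1807·178.9·0.2728 = 8.818 Pa.
Pumping power P = QΔP = 0.001362·8.818 = 0.01201 W = 0.0120 W.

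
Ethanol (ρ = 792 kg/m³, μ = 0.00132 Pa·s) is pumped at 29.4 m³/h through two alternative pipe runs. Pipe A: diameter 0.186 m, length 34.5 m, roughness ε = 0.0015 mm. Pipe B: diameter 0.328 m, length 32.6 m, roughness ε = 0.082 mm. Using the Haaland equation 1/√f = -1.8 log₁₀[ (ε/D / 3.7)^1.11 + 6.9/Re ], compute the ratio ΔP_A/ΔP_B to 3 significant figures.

Pipe A: V = Q/A = 0.008167/0.02717 = 0.3006 m/s; Re = 3.354e+04; ε/D = 8.06e-06; Haaland → f = 0.02272; ΔP_A = f(L/D)(ρV²/2) = 150.8 Pa.
Pipe B: V = Q/A = 0.008167/0.0845 = 0.09665 m/s; Re = 1.902e+04; ε/D = 0.00025; Haaland → f = 0.02649; ΔP_B = f(L/D)(ρV²/2) = 9.741 Pa.
ΔP_A/ΔP_B = 150.8/9.741 = 15.5.

ΔP_A/ΔP_B ≈ 15.5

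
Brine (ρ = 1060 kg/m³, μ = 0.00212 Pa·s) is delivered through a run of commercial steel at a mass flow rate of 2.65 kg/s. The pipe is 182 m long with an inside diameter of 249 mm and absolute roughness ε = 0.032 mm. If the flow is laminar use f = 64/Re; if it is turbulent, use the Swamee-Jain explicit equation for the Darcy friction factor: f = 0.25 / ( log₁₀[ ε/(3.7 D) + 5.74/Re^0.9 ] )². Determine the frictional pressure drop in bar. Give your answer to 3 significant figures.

A = πD²/4 = π(0.249)²/4 = 0.0487 m²; mean velocity V = ṁ/(ρA) = 2.65/(1060 · 0.0487) = 0.05134 m/s.
Reynolds number Re = ρVD/μ = 1060 · 0.05134 · 0.249 / 0.00212 = 6392.
Re > 4000 → turbulent. Relative roughness ε/D = 3.2e-05/0.249 = 0.000129. Swamee-Jain: f = 0.25/(log₁₀[0.000129/3.7 + 5.74/6392^0.9])² = 0.25/(log₁₀[3.47e-05 + 0.00216])² = 0.25/(-2.659)² = 0.03535.
Darcy-Weisbach: ΔP = f(L/D)(ρV²/2) = 0.03535·(182/0.249)·(1060·0.05134²/2) = 0.03535·730.9·1.397 = 36.1 Pa.
ΔP = 36.1 Pa = 3.61×10^-4 bar.

ΔP ≈ 3.61×10^-4 bar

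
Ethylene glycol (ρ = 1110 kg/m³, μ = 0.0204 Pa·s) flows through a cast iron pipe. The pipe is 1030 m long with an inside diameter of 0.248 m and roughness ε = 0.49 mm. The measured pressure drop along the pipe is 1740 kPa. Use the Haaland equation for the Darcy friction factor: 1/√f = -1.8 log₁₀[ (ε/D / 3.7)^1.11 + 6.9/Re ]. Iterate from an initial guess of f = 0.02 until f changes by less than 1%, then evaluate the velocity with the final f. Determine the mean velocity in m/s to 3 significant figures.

Rearranging Darcy-Weisbach: V = √(2·ΔP·D/(f·L·ρ)). With ε/D = 0.00049/0.248 = 0.00198, iterate starting from f = 0.02:
  f = 0.02 → V = √(2·1.74e+06·0.248/(0.02·1030·1110)) = 6.144 m/s; Re = ρVD/μ = 8.29e+04; f → 0.0252
  f = 0.0252 → V = 5.473 m/s; Re = 7.386e+04; f → 0.0254
Converged (Δf/f < 1%). With the final f = 0.0254: V = √(2·1.74e+06·0.248/(0.0254·1030·1110)) = 5.452 m/s.

V ≈ 5.45 m/s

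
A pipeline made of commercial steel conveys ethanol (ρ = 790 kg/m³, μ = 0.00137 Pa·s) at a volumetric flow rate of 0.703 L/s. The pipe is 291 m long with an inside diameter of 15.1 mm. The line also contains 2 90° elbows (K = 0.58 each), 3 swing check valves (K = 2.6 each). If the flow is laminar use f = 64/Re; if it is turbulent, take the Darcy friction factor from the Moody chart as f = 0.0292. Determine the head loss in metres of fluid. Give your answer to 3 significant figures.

Q = 0.703 L/s = 0.703/1000 = 0.000703 m³/s.
Cross-sectional area A = πD²/4 = π(0.0151)²/4 = 0.0001791 m²; mean velocity V = Q/A = 0.000703/0.0001791 = 3.926 m/s.
Reynolds number Re = ρVD/μ = 790 · 3.926 · 0.0151 / 0.00137 = 3.418e+04.
Re > 4000 → turbulent; use the Moody-chart value f = 0.0292.
Total minor-loss coefficient ΣK = 2·0.58 + 3·2.6 = 8.96.
ΔP = [f·L/D + ΣK]·(ρV²/2) = [0.0292·291/0.0151 + 8.96]·(790·3.926²/2) = [562.7 + 8.96]·6087 = 3.48e+06 Pa.
Head loss h_f = ΔP/(ρg) = 3.48e+06/(790·9.81) = 449 m.

h_f ≈ 449 m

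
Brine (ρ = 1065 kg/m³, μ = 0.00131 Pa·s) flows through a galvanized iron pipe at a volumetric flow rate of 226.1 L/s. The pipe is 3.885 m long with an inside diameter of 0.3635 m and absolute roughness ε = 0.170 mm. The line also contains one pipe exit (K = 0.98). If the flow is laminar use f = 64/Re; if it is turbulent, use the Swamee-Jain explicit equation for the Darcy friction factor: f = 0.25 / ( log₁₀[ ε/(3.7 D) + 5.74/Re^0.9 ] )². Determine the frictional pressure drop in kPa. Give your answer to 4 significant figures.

ΔP ≈ 2.946 kPa

Q = 226.1 L/s = 226.1/1000 = 0.2261 m³/s.
Cross-sectional area A = πD²/4 = π(0.3635)²/4 = 0.1038 m²; mean velocity V = Q/A = 0.2261/0.1038 = 2.179 m/s.
Reynolds number Re = ρVD/μ = 1065 · 2.179 · 0.3635 / 0.00131 = 6.438e+05.
Re > 4000 → turbulent. Relative roughness ε/D = 0.00017/0.3635 = 0.000468. Swamee-Jain: f = 0.25/(log₁₀[0.000468/3.7 + 5.74/6.438e+05^0.9])² = 0.25/(log₁₀[0.000126 + 3.4e-05])² = 0.25/(-3.795)² = 0.01736.
Total minor-loss coefficient ΣK = 1·0.98 = 0.98.
ΔP = [f·L/D + ΣK]·(ρV²/2) = [0.01736·3.885/0.3635 + 0.98]·(1065·2.179²/2) = [0.1855 + 0.98]·2528 = 2946 Pa.
ΔP = 2946 Pa = 2.946 kPa.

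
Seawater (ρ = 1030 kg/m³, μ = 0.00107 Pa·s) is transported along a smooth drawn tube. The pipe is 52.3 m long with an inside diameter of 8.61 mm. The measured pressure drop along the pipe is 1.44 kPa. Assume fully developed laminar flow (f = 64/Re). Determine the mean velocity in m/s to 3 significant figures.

V ≈ 0.0596 m/s

For laminar flow, f = 64/Re with Re = ρVD/μ, so Darcy-Weisbach reduces to ΔP = 32μLV/D². Solving for V: V = ΔP·D²/(32μL) = 1440·(0.00861)²/(32·0.00107·52.3) = 0.05961 m/s.
Check: Re = ρVD/μ = 1030·0.05961·0.00861/0.00107 = 494.1 < 2300, so the laminar assumption holds.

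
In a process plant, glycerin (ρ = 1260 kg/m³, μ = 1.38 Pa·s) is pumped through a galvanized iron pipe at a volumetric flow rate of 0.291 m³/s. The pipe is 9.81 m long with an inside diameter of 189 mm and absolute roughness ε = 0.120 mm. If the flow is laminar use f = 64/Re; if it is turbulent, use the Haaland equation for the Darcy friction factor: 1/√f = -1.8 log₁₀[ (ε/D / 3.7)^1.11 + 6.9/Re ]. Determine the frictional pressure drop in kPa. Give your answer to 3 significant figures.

ΔP ≈ 126 kPa

Cross-sectional area A = πD²/4 = π(0.189)²/4 = 0.02806 m²; mean velocity V = Q/A = 0.291/0.02806 = 10.37 m/s.
Reynolds number Re = ρVD/μ = 1260 · 10.37 · 0.189 / 1.38 = 1790.
Re < 2300 → laminar flow, so f = 64/Re = 64/1790 = 0.03576 (the turbulent correlation is not needed).
Darcy-Weisbach: ΔP = f(L/D)(ρV²/2) = 0.03576·(9.81/0.189)·(1260·10.37²/2) = 0.03576·51.9·6.778e+04 = 1.258e+05 Pa.
ΔP = 1.258e+05 Pa = 126 kPa.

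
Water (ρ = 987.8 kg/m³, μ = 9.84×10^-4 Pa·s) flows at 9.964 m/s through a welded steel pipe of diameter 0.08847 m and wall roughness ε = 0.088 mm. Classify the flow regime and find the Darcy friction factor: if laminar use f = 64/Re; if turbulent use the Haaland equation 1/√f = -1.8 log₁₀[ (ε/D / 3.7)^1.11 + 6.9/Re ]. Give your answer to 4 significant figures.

Re = ρVD/μ = 987.8·9.964·0.08847/0.000984 = 8.849e+05.
Re > 4000 → turbulent. ε/D = 8.8e-05/0.08847 = 0.000995; Haaland: 1/√f = -1.8 log₁₀[0.000109 + 7.8e-06] = 7.08, so f = 0.01995.

f ≈ 0.01995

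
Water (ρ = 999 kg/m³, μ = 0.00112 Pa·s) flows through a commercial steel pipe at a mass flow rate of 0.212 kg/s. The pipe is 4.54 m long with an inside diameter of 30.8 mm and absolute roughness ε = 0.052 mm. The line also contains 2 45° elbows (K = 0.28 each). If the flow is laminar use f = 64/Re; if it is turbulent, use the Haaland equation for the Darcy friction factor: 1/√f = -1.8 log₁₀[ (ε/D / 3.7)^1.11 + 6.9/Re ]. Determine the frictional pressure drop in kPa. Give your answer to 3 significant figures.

ΔP ≈ 0.232 kPa

A = πD²/4 = π(0.0308)²/4 = 0.0007451 m²; mean velocity V = ṁ/(ρA) = 0.212/(999 · 0.0007451) = 0.2848 m/s.
Reynolds number Re = ρVD/μ = 999 · 0.2848 · 0.0308 / 0.00112 = 7825.
Re > 4000 → turbulent. Relative roughness ε/D = 5.2e-05/0.0308 = 0.00169. Haaland: 1/√f = -1.8 log₁₀[(0.00169/3.7)^1.11 + 6.9/7825] = -1.8 log₁₀[0.000196 + 0.000882] = 5.342, so f = 0.03505.
Total minor-loss coefficient ΣK = 2·0.28 = 0.56.
ΔP = [f·L/D + ΣK]·(ρV²/2) = [0.03505·4.54/0.0308 + 0.56]·(999·0.2848²/2) = [5.166 + 0.56]·40.52 = 232 Pa.
ΔP = 232 Pa = 0.232 kPa.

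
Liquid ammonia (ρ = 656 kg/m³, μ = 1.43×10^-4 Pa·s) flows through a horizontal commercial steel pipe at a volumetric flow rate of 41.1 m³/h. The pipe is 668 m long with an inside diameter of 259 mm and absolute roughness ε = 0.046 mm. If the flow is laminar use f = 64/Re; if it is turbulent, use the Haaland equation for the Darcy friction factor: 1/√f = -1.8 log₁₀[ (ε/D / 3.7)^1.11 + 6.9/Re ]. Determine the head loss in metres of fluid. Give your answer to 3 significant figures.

Q = 41.1 m³/h = 41.1/3600 = 0.01142 m³/s.
Cross-sectional area A = πD²/4 = π(0.259)²/4 = 0.05269 m²; mean velocity V = Q/A = 0.01142/0.05269 = 0.2167 m/s.
Reynolds number Re = ρVD/μ = 656 · 0.2167 · 0.259 / 0.000143 = 2.575e+05.
Re > 4000 → turbulent. Relative roughness ε/D = 4.6e-05/0.259 = 0.000178. Haaland: 1/√f = -1.8 log₁₀[(0.000178/3.7)^1.11 + 6.9/2.575e+05] = -1.8 log₁₀[1.61e-05 + 2.68e-05] = 7.862, so f = 0.01618.
Darcy-Weisbach: ΔP = f(L/D)(ρV²/2) = 0.01618·(668/0.259)·(656·0.2167²/2) = 0.01618·2579·15.4 = 642.7 Pa.
Head loss h_f = ΔP/(ρg) = 642.7/(656·9.81) = 0.0999 m.

h_f ≈ 0.0999 m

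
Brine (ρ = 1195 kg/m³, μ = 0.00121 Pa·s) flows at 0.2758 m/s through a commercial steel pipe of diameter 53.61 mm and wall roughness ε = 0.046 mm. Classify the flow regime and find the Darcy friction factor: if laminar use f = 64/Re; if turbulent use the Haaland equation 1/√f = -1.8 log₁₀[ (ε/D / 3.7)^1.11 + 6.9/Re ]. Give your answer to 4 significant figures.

f ≈ 0.02926

Re = ρVD/μ = 1195·0.2758·0.05361/0.00121 = 1.46e+04.
Re > 4000 → turbulent. ε/D = 4.6e-05/0.05361 = 0.000858; Haaland: 1/√f = -1.8 log₁₀[9.24e-05 + 0.000473] = 5.846, so f = 0.02926.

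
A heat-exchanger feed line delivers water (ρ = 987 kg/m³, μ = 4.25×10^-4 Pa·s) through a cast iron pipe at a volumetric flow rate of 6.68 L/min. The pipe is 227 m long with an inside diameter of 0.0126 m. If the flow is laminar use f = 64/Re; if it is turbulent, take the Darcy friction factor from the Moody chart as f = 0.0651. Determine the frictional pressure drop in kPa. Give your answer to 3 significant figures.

ΔP ≈ 461 kPa

Q = 6.68 L/min = 6.68/60000 = 0.0001113 m³/s.
Cross-sectional area A = πD²/4 = π(0.0126)²/4 = 0.0001247 m²; mean velocity V = Q/A = 0.0001113/0.0001247 = 0.8929 m/s.
Reynolds number Re = ρVD/μ = 987 · 0.8929 · 0.0126 / 0.000425 = 2.613e+04.
Re > 4000 → turbulent; use the Moody-chart value f = 0.0651.
Darcy-Weisbach: ΔP = f(L/D)(ρV²/2) = 0.0651·(227/0.0126)·(987·0.8929²/2) = 0.0651·1.802e+04·393.4 = 4.614e+05 Pa.
ΔP = 4.614e+05 Pa = 461 kPa.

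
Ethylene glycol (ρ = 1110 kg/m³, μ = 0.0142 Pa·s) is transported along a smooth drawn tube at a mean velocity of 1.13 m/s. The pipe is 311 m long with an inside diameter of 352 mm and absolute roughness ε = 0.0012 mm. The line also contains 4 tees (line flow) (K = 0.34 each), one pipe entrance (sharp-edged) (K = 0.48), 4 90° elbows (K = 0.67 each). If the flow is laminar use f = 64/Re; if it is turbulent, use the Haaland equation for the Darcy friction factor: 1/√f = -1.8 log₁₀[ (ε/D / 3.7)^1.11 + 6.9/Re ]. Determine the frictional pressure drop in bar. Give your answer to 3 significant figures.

Reynolds number Re = ρVD/μ = 1110 · 1.13 · 0.352 / 0.0142 = 3.109e+04.
Re > 4000 → turbulent. Relative roughness ε/D = 1.2e-06/0.352 = 3.41e-06. Haaland: 1/√f = -1.8 log₁₀[(3.41e-06/3.7)^1.11 + 6.9/3.109e+04] = -1.8 log₁₀[2e-07 + 0.000222] = 6.576, so f = 0.02312.
Total minor-loss coefficient ΣK = 4·0.34 + 1·0.48 + 4·0.67 = 4.52.
ΔP = [f·L/D + ΣK]·(ρV²/2) = [0.02312·311/0.352 + 4.52]·(1110·1.13²/2) = [20.43 + 4.52]·708.7 = 1.768e+04 Pa.
ΔP = 1.768e+04 Pa = 0.177 bar.

ΔP ≈ 0.177 bar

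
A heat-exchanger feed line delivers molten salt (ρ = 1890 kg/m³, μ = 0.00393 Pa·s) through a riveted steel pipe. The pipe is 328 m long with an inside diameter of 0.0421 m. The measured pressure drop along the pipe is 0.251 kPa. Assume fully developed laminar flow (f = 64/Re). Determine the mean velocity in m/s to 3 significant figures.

For laminar flow, f = 64/Re with Re = ρVD/μ, so Darcy-Weisbach reduces to ΔP = 32μLV/D². Solving for V: V = ΔP·D²/(32μL) = 251·(0.0421)²/(32·0.00393·328) = 0.01079 m/s.
Check: Re = ρVD/μ = 1890·0.01079·0.0421/0.00393 = 218.4 < 2300, so the laminar assumption holds.

V ≈ 0.0108 m/s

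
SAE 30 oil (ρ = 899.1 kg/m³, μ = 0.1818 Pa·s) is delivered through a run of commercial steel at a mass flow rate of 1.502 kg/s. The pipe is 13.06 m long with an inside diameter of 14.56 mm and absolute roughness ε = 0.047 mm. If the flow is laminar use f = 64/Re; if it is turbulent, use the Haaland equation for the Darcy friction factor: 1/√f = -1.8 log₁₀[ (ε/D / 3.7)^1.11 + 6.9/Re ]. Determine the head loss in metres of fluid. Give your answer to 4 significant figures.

A = πD²/4 = π(0.01456)²/4 = 0.0001665 m²; mean velocity V = ṁ/(ρA) = 1.502/(899.1 · 0.0001665) = 10.03 m/s.
Reynolds number Re = ρVD/μ = 899.1 · 10.03 · 0.01456 / 0.182 = 722.5.
Re < 2300 → laminar flow, so f = 64/Re = 64/722.5 = 0.08858 (the turbulent correlation is not needed).
Darcy-Weisbach: ΔP = f(L/D)(ρV²/2) = 0.08858·(13.06/0.01456)·(899.1·10.03²/2) = 0.08858·897·4.526e+04 = 3.596e+06 Pa.
Head loss h_f = ΔP/(ρg) = 3.596e+06/(899.1·9.81) = 407.7 m.

h_f ≈ 407.7 m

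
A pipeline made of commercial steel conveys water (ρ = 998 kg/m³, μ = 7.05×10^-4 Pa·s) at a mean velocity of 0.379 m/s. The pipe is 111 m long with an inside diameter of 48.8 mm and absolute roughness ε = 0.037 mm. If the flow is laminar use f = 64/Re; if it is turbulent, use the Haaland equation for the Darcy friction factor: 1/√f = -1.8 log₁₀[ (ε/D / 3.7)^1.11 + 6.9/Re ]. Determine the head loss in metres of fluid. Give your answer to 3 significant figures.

h_f ≈ 0.428 m

Reynolds number Re = ρVD/μ = 998 · 0.379 · 0.0488 / 0.000705 = 2.618e+04.
Re > 4000 → turbulent. Relative roughness ε/D = 3.7e-05/0.0488 = 0.000758. Haaland: 1/√f = -1.8 log₁₀[(0.000758/3.7)^1.11 + 6.9/2.618e+04] = -1.8 log₁₀[8.05e-05 + 0.000264] = 6.234, so f = 0.02573.
Darcy-Weisbach: ΔP = f(L/D)(ρV²/2) = 0.02573·(111/0.0488)·(998·0.379²/2) = 0.02573·2275·71.68 = 4195 Pa.
Head loss h_f = ΔP/(ρg) = 4195/(998·9.81) = 0.428 m.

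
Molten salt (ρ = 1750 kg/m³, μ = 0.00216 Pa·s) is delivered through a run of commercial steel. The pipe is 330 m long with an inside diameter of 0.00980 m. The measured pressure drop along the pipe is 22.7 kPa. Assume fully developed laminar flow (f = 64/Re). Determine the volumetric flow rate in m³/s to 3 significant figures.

For laminar flow, f = 64/Re with Re = ρVD/μ, so Darcy-Weisbach reduces to ΔP = 32μLV/D². Solving for V: V = ΔP·D²/(32μL) = 2.27e+04·(0.0098)²/(32·0.00216·330) = 0.09558 m/s.
Check: Re = ρVD/μ = 1750·0.09558·0.0098/0.00216 = 758.9 < 2300, so the laminar assumption holds.
Q = V·A = 0.09558·(π/4·0.0098²) = 7.209e-06 m³/s = 7.21×10^-6 m³/s.

Q ≈ 7.21×10^-6 m³/s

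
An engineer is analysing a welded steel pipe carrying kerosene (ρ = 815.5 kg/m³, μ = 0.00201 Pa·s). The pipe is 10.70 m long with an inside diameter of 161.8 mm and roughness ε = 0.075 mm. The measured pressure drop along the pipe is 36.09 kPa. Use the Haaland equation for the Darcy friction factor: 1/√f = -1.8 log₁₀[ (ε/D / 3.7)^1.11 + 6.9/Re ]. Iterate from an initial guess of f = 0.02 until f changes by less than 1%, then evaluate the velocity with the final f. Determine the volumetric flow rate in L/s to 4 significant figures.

Q ≈ 181.2 L/s

Rearranging Darcy-Weisbach: V = √(2·ΔP·D/(f·L·ρ)). With ε/D = 7.5e-05/0.1618 = 0.000464, iterate starting from f = 0.02:
  f = 0.02 → V = √(2·3.609e+04·0.1618/(0.02·10.7·815.5)) = 8.18 m/s; Re = ρVD/μ = 5.37e+05; f → 0.01728
  f = 0.01728 → V = 8.8 m/s; Re = 5.777e+05; f → 0.01723
Converged (Δf/f < 1%). With the final f = 0.01723: V = √(2·3.609e+04·0.1618/(0.01723·10.7·815.5)) = 8.813 m/s.
Q = V·A = 8.813·(π/4·0.1618²) = 0.1812 m³/s = 181.2 L/s.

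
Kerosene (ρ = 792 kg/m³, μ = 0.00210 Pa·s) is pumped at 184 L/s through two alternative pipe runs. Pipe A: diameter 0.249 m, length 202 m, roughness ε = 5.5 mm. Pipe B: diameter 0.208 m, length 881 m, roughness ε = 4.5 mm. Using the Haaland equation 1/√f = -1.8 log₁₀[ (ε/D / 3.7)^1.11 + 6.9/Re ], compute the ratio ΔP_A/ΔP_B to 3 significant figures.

ΔP_A/ΔP_B ≈ 0.0940

Pipe A: V = Q/A = 0.184/0.0487 = 3.779 m/s; Re = 3.548e+05; ε/D = 0.0221; Haaland → f = 0.05075; ΔP_A = f(L/D)(ρV²/2) = 2.328e+05 Pa.
Pipe B: V = Q/A = 0.184/0.03398 = 5.415 m/s; Re = 4.248e+05; ε/D = 0.0216; Haaland → f = 0.05032; ΔP_B = f(L/D)(ρV²/2) = 2.475e+06 Pa.
ΔP_A/ΔP_B = 2.328e+05/2.475e+06 = 0.0940.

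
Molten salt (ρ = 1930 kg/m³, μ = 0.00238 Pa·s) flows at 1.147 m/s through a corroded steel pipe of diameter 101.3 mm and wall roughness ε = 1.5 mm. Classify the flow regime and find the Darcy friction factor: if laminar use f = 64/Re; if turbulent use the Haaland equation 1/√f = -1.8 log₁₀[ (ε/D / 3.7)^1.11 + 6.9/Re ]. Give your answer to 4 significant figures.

Re = ρVD/μ = 1930·1.147·0.1013/0.00238 = 9.422e+04.
Re > 4000 → turbulent. ε/D = 0.0015/0.1013 = 0.0148; Haaland: 1/√f = -1.8 log₁₀[0.00218 + 7.32e-05] = 4.765, so f = 0.04405.

f ≈ 0.04405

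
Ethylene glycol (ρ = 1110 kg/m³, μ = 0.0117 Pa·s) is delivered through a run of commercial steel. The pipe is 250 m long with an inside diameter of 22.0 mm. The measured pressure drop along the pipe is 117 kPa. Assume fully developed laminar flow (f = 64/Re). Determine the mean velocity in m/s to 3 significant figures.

V ≈ 0.605 m/s

For laminar flow, f = 64/Re with Re = ρVD/μ, so Darcy-Weisbach reduces to ΔP = 32μLV/D². Solving for V: V = ΔP·D²/(32μL) = 1.17e+05·(0.022)²/(32·0.0117·250) = 0.605 m/s.
Check: Re = ρVD/μ = 1110·0.605·0.022/0.0117 = 1263 < 2300, so the laminar assumption holds.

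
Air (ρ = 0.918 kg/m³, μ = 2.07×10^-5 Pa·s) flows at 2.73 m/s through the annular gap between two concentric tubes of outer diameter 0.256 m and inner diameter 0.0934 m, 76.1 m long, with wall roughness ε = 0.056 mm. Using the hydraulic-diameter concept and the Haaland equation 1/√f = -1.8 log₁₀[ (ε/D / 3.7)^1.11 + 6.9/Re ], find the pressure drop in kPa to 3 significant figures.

ΔP ≈ 0.0424 kPa

Hydraulic diameter D_h = 4A/P = D_o - D_i = 0.256 - 0.0934 = 0.1626 m.
Re = ρVD_h/μ = 0.918·2.73·0.1626/2.07e-05 = 1.969e+04.
ε/D_h = 5.6e-05/0.1626 = 0.000344; Haaland gives 1/√f = -1.8 log₁₀[3.35e-05+0.000351] = 6.148, so f = 0.02646.
ΔP = f(L/D_h)(ρV²/2) = 0.02646·76.1/0.1626·3.421 = 42.36 Pa.
ΔP = 0.0424 kPa.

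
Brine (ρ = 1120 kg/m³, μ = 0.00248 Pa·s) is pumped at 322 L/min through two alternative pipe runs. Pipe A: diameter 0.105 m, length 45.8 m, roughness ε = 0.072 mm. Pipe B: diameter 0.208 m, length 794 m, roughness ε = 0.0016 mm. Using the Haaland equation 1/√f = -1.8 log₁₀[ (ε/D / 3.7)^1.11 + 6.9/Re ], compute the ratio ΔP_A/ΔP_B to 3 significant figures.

ΔP_A/ΔP_B ≈ 1.58

Pipe A: V = Q/A = 0.005367/0.008659 = 0.6198 m/s; Re = 2.939e+04; ε/D = 0.000686; Haaland → f = 0.02501; ΔP_A = f(L/D)(ρV²/2) = 2346 Pa.
Pipe B: V = Q/A = 0.005367/0.03398 = 0.1579 m/s; Re = 1.484e+04; ε/D = 7.69e-06; Haaland → f = 0.0278; ΔP_B = f(L/D)(ρV²/2) = 1482 Pa.
ΔP_A/ΔP_B = 2346/1482 = 1.58.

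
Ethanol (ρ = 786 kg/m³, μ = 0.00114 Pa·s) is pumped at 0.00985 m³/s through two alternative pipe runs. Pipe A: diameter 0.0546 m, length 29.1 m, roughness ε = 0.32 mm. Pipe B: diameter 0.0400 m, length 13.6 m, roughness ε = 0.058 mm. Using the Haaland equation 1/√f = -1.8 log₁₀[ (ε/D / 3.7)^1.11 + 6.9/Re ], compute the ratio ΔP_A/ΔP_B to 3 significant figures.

ΔP_A/ΔP_B ≈ 0.651

Pipe A: V = Q/A = 0.00985/0.002341 = 4.207 m/s; Re = 1.584e+05; ε/D = 0.00586; Haaland → f = 0.03244; ΔP_A = f(L/D)(ρV²/2) = 1.202e+05 Pa.
Pipe B: V = Q/A = 0.00985/0.001257 = 7.838 m/s; Re = 2.162e+05; ε/D = 0.00145; Haaland → f = 0.02249; ΔP_B = f(L/D)(ρV²/2) = 1.846e+05 Pa.
ΔP_A/ΔP_B = 1.202e+05/1.846e+05 = 0.651.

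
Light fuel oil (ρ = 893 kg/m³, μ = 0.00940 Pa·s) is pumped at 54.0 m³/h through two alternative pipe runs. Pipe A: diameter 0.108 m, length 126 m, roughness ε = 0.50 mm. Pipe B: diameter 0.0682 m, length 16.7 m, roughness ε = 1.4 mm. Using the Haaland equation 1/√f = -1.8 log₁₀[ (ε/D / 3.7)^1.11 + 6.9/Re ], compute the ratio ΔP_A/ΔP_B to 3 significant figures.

ΔP_A/ΔP_B ≈ 0.515

Pipe A: V = Q/A = 0.015/0.009161 = 1.637 m/s; Re = 1.68e+04; ε/D = 0.00463; Haaland → f = 0.0344; ΔP_A = f(L/D)(ρV²/2) = 4.804e+04 Pa.
Pipe B: V = Q/A = 0.015/0.003653 = 4.106 m/s; Re = 2.66e+04; ε/D = 0.0205; Haaland → f = 0.05061; ΔP_B = f(L/D)(ρV²/2) = 9.33e+04 Pa.
ΔP_A/ΔP_B = 4.804e+04/9.33e+04 = 0.515.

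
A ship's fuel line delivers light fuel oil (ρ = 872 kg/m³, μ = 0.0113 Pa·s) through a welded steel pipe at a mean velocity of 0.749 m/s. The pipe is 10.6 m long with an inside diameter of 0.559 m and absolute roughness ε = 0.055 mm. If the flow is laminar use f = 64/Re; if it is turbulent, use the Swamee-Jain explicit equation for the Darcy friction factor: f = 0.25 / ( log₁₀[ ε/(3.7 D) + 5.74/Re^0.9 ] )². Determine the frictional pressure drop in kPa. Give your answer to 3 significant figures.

Reynolds number Re = ρVD/μ = 872 · 0.749 · 0.559 / 0.0113 = 3.231e+04.
Re > 4000 → turbulent. Relative roughness ε/D = 5.5e-05/0.559 = 9.84e-05. Swamee-Jain: f = 0.25/(log₁₀[9.84e-05/3.7 + 5.74/3.231e+04^0.9])² = 0.25/(log₁₀[2.66e-05 + 0.000502])² = 0.25/(-3.277)² = 0.02328.
Darcy-Weisbach: ΔP = f(L/D)(ρV²/2) = 0.02328·(10.6/0.559)·(872·0.749²/2) = 0.02328·18.96·244.6 = 108 Pa.
ΔP = 108 Pa = 0.108 kPa.

ΔP ≈ 0.108 kPa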